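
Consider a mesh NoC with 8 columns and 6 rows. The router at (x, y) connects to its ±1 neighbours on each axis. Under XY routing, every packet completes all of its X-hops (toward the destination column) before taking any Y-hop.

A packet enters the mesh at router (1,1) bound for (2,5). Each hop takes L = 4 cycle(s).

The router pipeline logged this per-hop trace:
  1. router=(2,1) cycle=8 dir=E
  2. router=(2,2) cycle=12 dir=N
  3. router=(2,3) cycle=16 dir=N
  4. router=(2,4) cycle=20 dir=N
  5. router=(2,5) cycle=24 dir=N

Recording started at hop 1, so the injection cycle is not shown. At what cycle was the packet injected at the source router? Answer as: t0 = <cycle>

At hop 1 the cycle is 8; in general cyc_k = t0 + kL.
Subtract one hop: t0 = 8 − 4 = 4.

t0 = 4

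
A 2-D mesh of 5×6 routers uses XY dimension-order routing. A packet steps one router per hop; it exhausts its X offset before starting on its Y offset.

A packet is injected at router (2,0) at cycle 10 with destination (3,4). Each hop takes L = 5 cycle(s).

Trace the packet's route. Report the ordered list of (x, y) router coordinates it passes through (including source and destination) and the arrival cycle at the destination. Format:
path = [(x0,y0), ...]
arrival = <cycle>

src (2,0)  cyc=10
E→(3,0)  cyc=15
N→(3,1)  cyc=20
N→(3,2)  cyc=25
N→(3,3)  cyc=30
N→(3,4)  cyc=35

path = [(2,0), (3,0), (3,1), (3,2), (3,3), (3,4)]
arrival = 35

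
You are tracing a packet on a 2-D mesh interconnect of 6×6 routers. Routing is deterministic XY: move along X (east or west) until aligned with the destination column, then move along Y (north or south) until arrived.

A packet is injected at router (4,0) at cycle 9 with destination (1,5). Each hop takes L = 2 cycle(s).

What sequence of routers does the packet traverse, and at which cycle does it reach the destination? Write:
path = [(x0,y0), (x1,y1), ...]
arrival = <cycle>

src (4,0)  cyc=9
W→(3,0)  cyc=11
W→(2,0)  cyc=13
W→(1,0)  cyc=15
N→(1,1)  cyc=17
N→(1,2)  cyc=19
N→(1,3)  cyc=21
N→(1,4)  cyc=23
N→(1,5)  cyc=25

path = [(4,0), (3,0), (2,0), (1,0), (1,1), (1,2), (1,3), (1,4), (1,5)]
arrival = 25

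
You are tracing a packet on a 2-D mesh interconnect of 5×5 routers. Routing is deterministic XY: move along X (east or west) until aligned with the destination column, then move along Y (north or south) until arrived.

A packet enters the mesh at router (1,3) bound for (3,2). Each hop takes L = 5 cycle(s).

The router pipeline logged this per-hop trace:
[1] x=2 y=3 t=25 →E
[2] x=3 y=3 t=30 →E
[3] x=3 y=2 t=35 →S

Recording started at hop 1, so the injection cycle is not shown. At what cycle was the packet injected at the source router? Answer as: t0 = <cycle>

Hop 1 reached at cycle 25; hop k is at t0 + k·L.
t0 = cyc[1] − L = 25 − 5 = 20.

t0 = 20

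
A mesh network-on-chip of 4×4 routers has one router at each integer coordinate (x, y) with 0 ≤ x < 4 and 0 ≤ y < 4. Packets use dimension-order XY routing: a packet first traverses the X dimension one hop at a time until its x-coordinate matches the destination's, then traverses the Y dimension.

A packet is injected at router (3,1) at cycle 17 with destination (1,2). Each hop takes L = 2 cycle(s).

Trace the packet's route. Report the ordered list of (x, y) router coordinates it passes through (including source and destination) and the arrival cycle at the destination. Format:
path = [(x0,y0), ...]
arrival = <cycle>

path = [(3,1), (2,1), (1,1), (1,2)]
arrival = 23

  0. router=(3,1) cycle=17 (inject)
  1. router=(2,1) cycle=19 dir=W
  2. router=(1,1) cycle=21 dir=W
  3. router=(1,2) cycle=23 dir=N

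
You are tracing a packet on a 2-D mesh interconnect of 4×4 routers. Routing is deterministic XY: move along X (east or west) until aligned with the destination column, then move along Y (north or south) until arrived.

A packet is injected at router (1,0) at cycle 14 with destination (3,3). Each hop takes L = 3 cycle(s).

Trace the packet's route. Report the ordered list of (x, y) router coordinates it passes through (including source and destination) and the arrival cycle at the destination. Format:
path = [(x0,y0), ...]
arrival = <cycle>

path = [(1,0), (2,0), (3,0), (3,1), (3,2), (3,3)]
arrival = 29

t=14: at (1,0)
t=17: at (2,0) after E
t=20: at (3,0) after E
t=23: at (3,1) after N
t=26: at (3,2) after N
t=29: at (3,3) after N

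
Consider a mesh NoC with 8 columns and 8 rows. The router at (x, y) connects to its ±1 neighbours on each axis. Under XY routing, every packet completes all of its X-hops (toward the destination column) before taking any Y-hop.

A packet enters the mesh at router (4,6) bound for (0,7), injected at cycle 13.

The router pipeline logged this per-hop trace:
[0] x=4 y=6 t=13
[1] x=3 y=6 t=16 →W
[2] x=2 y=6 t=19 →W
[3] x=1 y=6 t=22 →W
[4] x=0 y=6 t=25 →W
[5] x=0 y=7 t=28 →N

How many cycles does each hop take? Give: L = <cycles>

From hop 0 (13) to hop 1 (16): +3 cycles.
Each hop adds L, hence L = 3.

L = 3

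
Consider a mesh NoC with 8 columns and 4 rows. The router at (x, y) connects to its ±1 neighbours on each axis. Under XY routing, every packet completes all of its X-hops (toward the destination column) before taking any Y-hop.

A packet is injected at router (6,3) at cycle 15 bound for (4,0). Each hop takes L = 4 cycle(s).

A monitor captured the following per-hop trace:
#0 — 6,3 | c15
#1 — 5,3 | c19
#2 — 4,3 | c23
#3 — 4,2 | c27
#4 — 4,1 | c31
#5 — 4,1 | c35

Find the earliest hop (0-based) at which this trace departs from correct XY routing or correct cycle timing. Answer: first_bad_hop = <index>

check 1→ d=(-1,0) cyc+4: ok
check 2→ d=(-1,0) cyc+4: ok
check 3→ d=(0,-1) cyc+4: ok
check 4→ d=(0,-1) cyc+4: ok
check 5→ d=(0,0) cyc+4: BAD: non-unit step

first_bad_hop = 5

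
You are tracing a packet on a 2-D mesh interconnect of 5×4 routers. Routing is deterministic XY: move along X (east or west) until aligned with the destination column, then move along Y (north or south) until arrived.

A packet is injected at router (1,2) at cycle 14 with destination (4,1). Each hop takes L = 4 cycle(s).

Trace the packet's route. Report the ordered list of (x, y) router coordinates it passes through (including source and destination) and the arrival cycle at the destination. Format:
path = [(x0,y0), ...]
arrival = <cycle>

[0] x=1 y=2 t=14
[1] x=2 y=2 t=18 →E
[2] x=3 y=2 t=22 →E
[3] x=4 y=2 t=26 →E
[4] x=4 y=1 t=30 →S

path = [(1,2), (2,2), (3,2), (4,2), (4,1)]
arrival = 30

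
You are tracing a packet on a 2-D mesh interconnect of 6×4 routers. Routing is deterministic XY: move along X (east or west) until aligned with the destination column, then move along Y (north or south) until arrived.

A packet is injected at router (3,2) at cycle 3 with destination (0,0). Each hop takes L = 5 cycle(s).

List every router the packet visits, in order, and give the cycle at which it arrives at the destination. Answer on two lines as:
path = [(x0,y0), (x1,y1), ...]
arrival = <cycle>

path = [(3,2), (2,2), (1,2), (0,2), (0,1), (0,0)]
arrival = 28

#0 — 3,2 | c3
#1 — 2,2 | c8 | W
#2 — 1,2 | c13 | W
#3 — 0,2 | c18 | W
#4 — 0,1 | c23 | S
#5 — 0,0 | c28 | S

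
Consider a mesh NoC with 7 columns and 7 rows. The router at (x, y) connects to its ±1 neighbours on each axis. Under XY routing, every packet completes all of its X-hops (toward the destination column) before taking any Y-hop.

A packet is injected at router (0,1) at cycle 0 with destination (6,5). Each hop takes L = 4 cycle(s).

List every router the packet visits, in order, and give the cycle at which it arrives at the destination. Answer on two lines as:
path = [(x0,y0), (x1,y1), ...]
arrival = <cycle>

path = [(0,1), (1,1), (2,1), (3,1), (4,1), (5,1), (6,1), (6,2), (6,3), (6,4), (6,5)]
arrival = 40

t=0: at (0,1)
t=4: at (1,1) after E
t=8: at (2,1) after E
t=12: at (3,1) after E
t=16: at (4,1) after E
t=20: at (5,1) after E
t=24: at (6,1) after E
t=28: at (6,2) after N
t=32: at (6,3) after N
t=36: at (6,4) after N
t=40: at (6,5) after N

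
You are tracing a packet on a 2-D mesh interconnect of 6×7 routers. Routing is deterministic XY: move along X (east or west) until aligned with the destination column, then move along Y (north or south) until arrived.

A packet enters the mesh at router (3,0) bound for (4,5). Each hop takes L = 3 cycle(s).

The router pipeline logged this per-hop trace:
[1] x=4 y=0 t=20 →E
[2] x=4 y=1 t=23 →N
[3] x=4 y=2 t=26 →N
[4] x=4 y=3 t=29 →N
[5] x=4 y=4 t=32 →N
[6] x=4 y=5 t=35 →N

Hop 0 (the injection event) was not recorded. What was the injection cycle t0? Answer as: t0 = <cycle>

t0 = 17

At hop 1 the cycle is 20; in general cyc_k = t0 + kL.
Subtract one hop: t0 = 20 − 3 = 17.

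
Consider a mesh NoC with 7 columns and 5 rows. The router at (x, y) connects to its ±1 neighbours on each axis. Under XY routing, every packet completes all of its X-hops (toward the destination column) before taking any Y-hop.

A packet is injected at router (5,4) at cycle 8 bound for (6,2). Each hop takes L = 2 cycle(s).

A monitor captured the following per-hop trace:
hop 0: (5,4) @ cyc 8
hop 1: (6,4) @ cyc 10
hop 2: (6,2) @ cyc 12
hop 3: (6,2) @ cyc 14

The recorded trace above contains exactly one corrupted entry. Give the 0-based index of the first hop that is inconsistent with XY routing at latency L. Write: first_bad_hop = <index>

first_bad_hop = 2

[1] (+1,+0) / 2c ⇒ ok
[2] (+0,-2) / 2c ⇒ BAD: non-unit step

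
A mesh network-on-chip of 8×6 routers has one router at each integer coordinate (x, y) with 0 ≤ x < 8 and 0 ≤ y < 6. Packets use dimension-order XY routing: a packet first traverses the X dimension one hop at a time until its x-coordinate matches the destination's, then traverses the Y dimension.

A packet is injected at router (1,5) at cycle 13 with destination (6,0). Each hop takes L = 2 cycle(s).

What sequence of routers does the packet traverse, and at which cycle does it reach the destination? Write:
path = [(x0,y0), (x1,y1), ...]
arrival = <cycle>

  0. router=(1,5) cycle=13 (inject)
  1. router=(2,5) cycle=15 dir=E
  2. router=(3,5) cycle=17 dir=E
  3. router=(4,5) cycle=19 dir=E
  4. router=(5,5) cycle=21 dir=E
  5. router=(6,5) cycle=23 dir=E
  6. router=(6,4) cycle=25 dir=S
  7. router=(6,3) cycle=27 dir=S
  8. router=(6,2) cycle=29 dir=S
  9. router=(6,1) cycle=31 dir=S
  10. router=(6,0) cycle=33 dir=S

path = [(1,5), (2,5), (3,5), (4,5), (5,5), (6,5), (6,4), (6,3), (6,2), (6,1), (6,0)]
arrival = 33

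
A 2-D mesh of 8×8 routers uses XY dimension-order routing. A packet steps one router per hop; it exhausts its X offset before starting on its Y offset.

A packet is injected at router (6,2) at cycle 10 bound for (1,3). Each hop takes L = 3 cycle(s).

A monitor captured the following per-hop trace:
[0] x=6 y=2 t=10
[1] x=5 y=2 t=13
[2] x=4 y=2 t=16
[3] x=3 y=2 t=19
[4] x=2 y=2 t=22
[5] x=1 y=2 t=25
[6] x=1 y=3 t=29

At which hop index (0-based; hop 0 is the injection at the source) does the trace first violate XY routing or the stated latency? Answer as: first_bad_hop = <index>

first_bad_hop = 6

[1] (-1,+0) / 3c ⇒ ok
[2] (-1,+0) / 3c ⇒ ok
[3] (-1,+0) / 3c ⇒ ok
[4] (-1,+0) / 3c ⇒ ok
[5] (-1,+0) / 3c ⇒ ok
[6] (+0,+1) / 4c ⇒ BAD: Δcyc=4≠L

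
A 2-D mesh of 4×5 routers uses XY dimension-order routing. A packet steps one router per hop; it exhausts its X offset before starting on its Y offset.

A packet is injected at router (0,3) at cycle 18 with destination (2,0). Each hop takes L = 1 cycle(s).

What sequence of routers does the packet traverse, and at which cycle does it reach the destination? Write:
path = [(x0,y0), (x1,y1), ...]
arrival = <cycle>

path = [(0,3), (1,3), (2,3), (2,2), (2,1), (2,0)]
arrival = 23

#0 — 0,3 | c18
#1 — 1,3 | c19 | E
#2 — 2,3 | c20 | E
#3 — 2,2 | c21 | S
#4 — 2,1 | c22 | S
#5 — 2,0 | c23 | S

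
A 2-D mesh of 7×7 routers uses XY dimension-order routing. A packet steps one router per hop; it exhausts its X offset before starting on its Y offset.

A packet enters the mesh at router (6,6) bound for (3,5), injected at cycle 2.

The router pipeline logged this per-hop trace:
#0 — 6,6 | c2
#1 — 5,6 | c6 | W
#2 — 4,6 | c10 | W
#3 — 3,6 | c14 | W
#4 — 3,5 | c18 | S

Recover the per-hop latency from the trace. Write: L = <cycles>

Δcyc across hop 0→1: 6 − 2 = 4.
Each hop adds L, hence L = 4.

L = 4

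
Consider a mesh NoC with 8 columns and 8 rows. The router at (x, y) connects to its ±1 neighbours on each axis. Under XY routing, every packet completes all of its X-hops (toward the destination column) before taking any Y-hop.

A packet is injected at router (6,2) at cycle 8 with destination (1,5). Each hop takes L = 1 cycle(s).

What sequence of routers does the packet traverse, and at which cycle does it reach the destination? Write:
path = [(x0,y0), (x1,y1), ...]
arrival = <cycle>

path = [(6,2), (5,2), (4,2), (3,2), (2,2), (1,2), (1,3), (1,4), (1,5)]
arrival = 16

hop 0: (6,2) @ cyc 8
hop 1: (5,2) @ cyc 9  [W]
hop 2: (4,2) @ cyc 10  [W]
hop 3: (3,2) @ cyc 11  [W]
hop 4: (2,2) @ cyc 12  [W]
hop 5: (1,2) @ cyc 13  [W]
hop 6: (1,3) @ cyc 14  [N]
hop 7: (1,4) @ cyc 15  [N]
hop 8: (1,5) @ cyc 16  [N]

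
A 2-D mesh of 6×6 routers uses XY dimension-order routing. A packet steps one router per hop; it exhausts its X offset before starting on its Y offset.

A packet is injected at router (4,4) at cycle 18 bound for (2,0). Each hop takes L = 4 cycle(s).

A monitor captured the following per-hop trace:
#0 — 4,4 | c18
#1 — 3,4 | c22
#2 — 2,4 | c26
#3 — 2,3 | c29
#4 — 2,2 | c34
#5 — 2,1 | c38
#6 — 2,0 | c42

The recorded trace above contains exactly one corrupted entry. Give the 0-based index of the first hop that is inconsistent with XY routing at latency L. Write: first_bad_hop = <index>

  1: Δx=-1 Δy=+0 Δt=4 [ok]
  2: Δx=-1 Δy=+0 Δt=4 [ok]
  3: Δx=+0 Δy=-1 Δt=3 [BAD: Δcyc=3≠L]

first_bad_hop = 3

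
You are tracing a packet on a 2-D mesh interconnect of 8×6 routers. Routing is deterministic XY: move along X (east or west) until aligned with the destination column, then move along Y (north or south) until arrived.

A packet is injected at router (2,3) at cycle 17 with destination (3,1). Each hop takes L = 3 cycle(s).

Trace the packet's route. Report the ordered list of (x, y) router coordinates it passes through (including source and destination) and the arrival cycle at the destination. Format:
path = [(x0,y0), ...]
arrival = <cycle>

#0 — 2,3 | c17
#1 — 3,3 | c20 | E
#2 — 3,2 | c23 | S
#3 — 3,1 | c26 | S

path = [(2,3), (3,3), (3,2), (3,1)]
arrival = 26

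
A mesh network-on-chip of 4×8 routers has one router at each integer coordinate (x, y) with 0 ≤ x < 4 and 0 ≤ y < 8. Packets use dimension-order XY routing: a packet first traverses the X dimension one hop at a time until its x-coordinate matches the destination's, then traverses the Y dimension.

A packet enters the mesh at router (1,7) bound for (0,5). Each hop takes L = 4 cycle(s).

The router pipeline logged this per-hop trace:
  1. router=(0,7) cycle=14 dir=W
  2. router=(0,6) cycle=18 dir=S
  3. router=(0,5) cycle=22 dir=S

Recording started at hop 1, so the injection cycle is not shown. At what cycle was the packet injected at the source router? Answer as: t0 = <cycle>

Hop 1 reached at cycle 14; hop k is at t0 + k·L.
Subtract one hop: t0 = 14 − 4 = 10.

t0 = 10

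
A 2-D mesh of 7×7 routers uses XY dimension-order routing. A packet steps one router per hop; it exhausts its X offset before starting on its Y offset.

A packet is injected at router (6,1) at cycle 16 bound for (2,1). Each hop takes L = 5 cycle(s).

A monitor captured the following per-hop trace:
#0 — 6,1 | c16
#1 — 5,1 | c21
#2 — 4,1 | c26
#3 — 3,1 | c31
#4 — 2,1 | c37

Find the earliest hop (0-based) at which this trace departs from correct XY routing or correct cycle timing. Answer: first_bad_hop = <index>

[1] (-1,+0) / 5c ⇒ ok
[2] (-1,+0) / 5c ⇒ ok
[3] (-1,+0) / 5c ⇒ ok
[4] (-1,+0) / 6c ⇒ BAD: Δcyc=6≠L

first_bad_hop = 4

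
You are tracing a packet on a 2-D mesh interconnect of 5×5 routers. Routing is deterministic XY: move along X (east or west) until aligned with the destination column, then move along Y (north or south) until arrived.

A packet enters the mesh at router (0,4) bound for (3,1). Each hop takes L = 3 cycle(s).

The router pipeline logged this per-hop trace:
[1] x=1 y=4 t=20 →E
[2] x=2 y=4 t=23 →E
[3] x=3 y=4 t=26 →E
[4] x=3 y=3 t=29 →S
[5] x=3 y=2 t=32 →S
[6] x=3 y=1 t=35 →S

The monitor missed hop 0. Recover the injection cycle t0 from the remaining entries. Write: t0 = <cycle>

Hop 1 reached at cycle 20; hop k is at t0 + k·L.
So t0 = 20 − 1·3 = 17.

t0 = 17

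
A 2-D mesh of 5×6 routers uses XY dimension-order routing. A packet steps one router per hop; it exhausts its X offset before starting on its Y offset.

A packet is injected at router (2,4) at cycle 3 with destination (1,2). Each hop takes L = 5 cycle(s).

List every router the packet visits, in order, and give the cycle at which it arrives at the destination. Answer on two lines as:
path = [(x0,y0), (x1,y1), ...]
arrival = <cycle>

#0 — 2,4 | c3
#1 — 1,4 | c8 | W
#2 — 1,3 | c13 | S
#3 — 1,2 | c18 | S

path = [(2,4), (1,4), (1,3), (1,2)]
arrival = 18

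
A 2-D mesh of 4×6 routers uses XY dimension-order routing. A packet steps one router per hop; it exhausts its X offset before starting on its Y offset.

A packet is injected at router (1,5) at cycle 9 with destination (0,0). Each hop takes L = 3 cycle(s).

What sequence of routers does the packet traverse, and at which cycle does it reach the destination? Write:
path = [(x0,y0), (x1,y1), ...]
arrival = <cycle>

path = [(1,5), (0,5), (0,4), (0,3), (0,2), (0,1), (0,0)]
arrival = 27

hop 0: (1,5) @ cyc 9
hop 1: (0,5) @ cyc 12  [W]
hop 2: (0,4) @ cyc 15  [S]
hop 3: (0,3) @ cyc 18  [S]
hop 4: (0,2) @ cyc 21  [S]
hop 5: (0,1) @ cyc 24  [S]
hop 6: (0,0) @ cyc 27  [S]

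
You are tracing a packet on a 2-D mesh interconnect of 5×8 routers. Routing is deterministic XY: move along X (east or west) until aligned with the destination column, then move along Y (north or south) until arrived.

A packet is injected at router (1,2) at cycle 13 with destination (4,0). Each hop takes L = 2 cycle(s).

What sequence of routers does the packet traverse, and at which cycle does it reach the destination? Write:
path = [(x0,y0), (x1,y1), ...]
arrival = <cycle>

path = [(1,2), (2,2), (3,2), (4,2), (4,1), (4,0)]
arrival = 23

  0. router=(1,2) cycle=13 (inject)
  1. router=(2,2) cycle=15 dir=E
  2. router=(3,2) cycle=17 dir=E
  3. router=(4,2) cycle=19 dir=E
  4. router=(4,1) cycle=21 dir=S
  5. router=(4,0) cycle=23 dir=S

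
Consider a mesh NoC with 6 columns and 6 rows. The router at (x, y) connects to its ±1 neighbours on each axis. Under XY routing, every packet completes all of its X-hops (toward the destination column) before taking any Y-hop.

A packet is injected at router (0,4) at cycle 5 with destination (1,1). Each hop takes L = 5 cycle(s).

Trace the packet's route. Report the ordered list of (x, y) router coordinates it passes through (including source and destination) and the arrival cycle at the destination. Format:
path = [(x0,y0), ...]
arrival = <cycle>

#0 — 0,4 | c5
#1 — 1,4 | c10 | E
#2 — 1,3 | c15 | S
#3 — 1,2 | c20 | S
#4 — 1,1 | c25 | S

path = [(0,4), (1,4), (1,3), (1,2), (1,1)]
arrival = 25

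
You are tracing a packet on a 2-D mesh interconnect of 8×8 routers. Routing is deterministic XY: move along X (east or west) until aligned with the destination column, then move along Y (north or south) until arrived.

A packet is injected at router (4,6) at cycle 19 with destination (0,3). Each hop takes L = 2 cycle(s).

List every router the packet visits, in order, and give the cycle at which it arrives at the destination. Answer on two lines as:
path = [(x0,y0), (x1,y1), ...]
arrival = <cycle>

path = [(4,6), (3,6), (2,6), (1,6), (0,6), (0,5), (0,4), (0,3)]
arrival = 33

hop 0: (4,6) @ cyc 19
hop 1: (3,6) @ cyc 21  [W]
hop 2: (2,6) @ cyc 23  [W]
hop 3: (1,6) @ cyc 25  [W]
hop 4: (0,6) @ cyc 27  [W]
hop 5: (0,5) @ cyc 29  [S]
hop 6: (0,4) @ cyc 31  [S]
hop 7: (0,3) @ cyc 33  [S]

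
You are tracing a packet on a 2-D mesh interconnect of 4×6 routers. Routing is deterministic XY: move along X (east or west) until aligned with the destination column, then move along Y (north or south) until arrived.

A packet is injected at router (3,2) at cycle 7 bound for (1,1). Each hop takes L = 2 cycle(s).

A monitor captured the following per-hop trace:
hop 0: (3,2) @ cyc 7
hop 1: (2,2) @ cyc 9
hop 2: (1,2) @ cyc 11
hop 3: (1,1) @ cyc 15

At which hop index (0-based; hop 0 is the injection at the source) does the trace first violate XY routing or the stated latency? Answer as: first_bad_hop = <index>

check 1→ d=(-1,0) cyc+2: ok
check 2→ d=(-1,0) cyc+2: ok
check 3→ d=(0,-1) cyc+4: BAD: Δcyc=4≠L

first_bad_hop = 3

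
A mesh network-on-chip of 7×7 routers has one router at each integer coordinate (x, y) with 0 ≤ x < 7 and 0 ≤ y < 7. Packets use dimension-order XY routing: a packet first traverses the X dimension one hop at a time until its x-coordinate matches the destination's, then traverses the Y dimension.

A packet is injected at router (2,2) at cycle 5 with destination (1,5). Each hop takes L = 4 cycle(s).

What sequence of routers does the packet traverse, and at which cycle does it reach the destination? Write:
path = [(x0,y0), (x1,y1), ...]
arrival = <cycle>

#0 — 2,2 | c5
#1 — 1,2 | c9 | W
#2 — 1,3 | c13 | N
#3 — 1,4 | c17 | N
#4 — 1,5 | c21 | N

path = [(2,2), (1,2), (1,3), (1,4), (1,5)]
arrival = 21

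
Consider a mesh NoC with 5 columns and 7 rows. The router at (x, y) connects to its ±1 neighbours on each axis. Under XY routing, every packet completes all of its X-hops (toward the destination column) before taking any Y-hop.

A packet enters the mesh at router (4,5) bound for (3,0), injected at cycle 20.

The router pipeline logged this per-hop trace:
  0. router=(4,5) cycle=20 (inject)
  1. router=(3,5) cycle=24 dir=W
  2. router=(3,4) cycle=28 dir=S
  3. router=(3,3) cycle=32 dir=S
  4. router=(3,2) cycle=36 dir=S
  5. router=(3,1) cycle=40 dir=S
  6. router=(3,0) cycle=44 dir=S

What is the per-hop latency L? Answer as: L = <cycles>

L = 4

From hop 0 (20) to hop 1 (24): +4 cycles.
Per-hop latency L = Δcyc = 4.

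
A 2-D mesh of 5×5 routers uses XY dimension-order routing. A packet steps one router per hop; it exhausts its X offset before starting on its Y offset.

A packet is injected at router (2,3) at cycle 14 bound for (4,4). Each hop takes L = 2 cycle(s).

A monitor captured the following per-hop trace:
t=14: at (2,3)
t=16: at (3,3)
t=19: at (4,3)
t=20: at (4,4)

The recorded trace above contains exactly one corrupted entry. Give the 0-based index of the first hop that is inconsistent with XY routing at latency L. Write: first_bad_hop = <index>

check 1→ d=(1,0) cyc+2: ok
check 2→ d=(1,0) cyc+3: BAD: Δcyc=3≠L

first_bad_hop = 2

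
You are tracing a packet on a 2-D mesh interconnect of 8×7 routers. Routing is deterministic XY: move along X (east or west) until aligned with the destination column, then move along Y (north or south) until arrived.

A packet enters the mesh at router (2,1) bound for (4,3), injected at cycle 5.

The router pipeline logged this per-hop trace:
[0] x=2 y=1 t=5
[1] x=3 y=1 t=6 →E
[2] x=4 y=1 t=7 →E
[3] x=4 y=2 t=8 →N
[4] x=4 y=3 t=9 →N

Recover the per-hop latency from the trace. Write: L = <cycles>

cyc[1] − cyc[0] = 6 − 5 = 1.
Per-hop latency L = Δcyc = 1.

L = 1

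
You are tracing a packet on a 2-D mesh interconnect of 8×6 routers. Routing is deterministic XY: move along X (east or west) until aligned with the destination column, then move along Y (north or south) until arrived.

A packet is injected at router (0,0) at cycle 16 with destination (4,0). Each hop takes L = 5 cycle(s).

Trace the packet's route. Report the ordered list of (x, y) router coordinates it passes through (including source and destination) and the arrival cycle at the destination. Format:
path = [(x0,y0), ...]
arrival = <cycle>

path = [(0,0), (1,0), (2,0), (3,0), (4,0)]
arrival = 36

  0. router=(0,0) cycle=16 (inject)
  1. router=(1,0) cycle=21 dir=E
  2. router=(2,0) cycle=26 dir=E
  3. router=(3,0) cycle=31 dir=E
  4. router=(4,0) cycle=36 dir=E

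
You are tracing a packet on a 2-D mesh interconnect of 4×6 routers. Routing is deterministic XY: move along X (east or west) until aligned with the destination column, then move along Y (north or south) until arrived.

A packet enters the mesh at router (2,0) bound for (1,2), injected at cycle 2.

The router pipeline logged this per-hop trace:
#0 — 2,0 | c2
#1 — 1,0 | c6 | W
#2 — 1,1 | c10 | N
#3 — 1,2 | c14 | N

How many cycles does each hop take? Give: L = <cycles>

Between hops 0 and 1 the cycle counter advances 6 − 2 = 4.
That increment is L by definition: L = 4.

L = 4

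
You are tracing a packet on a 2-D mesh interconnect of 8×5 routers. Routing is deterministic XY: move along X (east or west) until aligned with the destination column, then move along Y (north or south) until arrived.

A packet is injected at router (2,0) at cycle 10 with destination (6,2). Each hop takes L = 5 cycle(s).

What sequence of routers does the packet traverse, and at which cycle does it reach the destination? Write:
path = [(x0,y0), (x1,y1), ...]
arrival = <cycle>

path = [(2,0), (3,0), (4,0), (5,0), (6,0), (6,1), (6,2)]
arrival = 40

[0] x=2 y=0 t=10
[1] x=3 y=0 t=15 →E
[2] x=4 y=0 t=20 →E
[3] x=5 y=0 t=25 →E
[4] x=6 y=0 t=30 →E
[5] x=6 y=1 t=35 →N
[6] x=6 y=2 t=40 →N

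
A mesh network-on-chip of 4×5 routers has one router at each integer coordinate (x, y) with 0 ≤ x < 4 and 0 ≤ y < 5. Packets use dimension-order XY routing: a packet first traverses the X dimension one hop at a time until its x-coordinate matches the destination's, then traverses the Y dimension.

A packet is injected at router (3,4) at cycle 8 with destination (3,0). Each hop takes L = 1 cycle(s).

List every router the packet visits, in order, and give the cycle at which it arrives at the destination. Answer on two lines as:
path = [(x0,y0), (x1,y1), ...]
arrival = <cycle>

[0] x=3 y=4 t=8
[1] x=3 y=3 t=9 →S
[2] x=3 y=2 t=10 →S
[3] x=3 y=1 t=11 →S
[4] x=3 y=0 t=12 →S

path = [(3,4), (3,3), (3,2), (3,1), (3,0)]
arrival = 12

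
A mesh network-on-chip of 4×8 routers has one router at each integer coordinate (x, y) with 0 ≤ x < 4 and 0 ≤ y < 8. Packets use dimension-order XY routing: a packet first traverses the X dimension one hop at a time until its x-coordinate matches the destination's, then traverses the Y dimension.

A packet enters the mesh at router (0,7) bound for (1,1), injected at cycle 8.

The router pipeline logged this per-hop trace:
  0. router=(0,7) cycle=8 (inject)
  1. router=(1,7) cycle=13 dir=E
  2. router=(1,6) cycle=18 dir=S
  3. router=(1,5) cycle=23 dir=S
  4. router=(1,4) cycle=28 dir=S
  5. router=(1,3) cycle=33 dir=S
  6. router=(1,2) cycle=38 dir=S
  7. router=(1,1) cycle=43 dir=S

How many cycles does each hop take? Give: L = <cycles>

L = 5

Δcyc across hop 0→1: 13 − 8 = 5.
Each hop adds L, hence L = 5.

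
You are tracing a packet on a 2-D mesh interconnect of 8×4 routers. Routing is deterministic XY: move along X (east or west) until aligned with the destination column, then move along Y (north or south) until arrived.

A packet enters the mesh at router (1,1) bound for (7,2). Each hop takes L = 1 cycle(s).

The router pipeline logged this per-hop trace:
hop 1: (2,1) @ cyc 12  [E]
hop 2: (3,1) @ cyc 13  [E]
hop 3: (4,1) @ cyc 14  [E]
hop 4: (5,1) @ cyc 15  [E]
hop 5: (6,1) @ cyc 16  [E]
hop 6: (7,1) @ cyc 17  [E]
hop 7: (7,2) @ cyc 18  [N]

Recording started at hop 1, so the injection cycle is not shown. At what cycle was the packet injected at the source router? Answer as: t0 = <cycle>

t0 = 11

At hop 1 the cycle is 12; in general cyc_k = t0 + kL.
Subtract one hop: t0 = 12 − 1 = 11.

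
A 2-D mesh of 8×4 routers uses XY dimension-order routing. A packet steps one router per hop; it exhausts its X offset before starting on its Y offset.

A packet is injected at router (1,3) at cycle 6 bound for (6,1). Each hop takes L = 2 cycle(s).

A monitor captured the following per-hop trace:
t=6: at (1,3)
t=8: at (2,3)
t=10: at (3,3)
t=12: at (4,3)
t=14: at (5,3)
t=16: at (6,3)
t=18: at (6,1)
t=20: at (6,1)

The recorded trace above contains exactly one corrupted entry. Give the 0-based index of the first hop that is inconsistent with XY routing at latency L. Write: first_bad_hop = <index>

first_bad_hop = 6

[1] (+1,+0) / 2c ⇒ ok
[2] (+1,+0) / 2c ⇒ ok
[3] (+1,+0) / 2c ⇒ ok
[4] (+1,+0) / 2c ⇒ ok
[5] (+1,+0) / 2c ⇒ ok
[6] (+0,-2) / 2c ⇒ BAD: non-unit step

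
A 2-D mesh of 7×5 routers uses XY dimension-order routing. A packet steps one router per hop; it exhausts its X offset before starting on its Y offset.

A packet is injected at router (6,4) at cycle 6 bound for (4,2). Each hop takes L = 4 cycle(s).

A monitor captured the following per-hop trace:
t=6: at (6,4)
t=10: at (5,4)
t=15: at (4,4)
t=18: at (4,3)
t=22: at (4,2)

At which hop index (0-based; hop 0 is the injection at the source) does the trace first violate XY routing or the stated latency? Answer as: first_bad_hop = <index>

first_bad_hop = 2

[1] (-1,+0) / 4c ⇒ ok
[2] (-1,+0) / 5c ⇒ BAD: Δcyc=5≠L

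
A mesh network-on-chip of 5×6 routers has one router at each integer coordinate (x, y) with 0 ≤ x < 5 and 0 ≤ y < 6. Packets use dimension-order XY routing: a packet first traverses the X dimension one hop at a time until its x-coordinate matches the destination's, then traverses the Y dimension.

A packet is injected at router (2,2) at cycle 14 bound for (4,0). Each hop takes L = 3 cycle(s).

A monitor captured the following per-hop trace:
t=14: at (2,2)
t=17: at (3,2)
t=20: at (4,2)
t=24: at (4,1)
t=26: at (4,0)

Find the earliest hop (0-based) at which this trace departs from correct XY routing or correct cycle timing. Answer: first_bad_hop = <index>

[1] (+1,+0) / 3c ⇒ ok
[2] (+1,+0) / 3c ⇒ ok
[3] (+0,-1) / 4c ⇒ BAD: Δcyc=4≠L

first_bad_hop = 3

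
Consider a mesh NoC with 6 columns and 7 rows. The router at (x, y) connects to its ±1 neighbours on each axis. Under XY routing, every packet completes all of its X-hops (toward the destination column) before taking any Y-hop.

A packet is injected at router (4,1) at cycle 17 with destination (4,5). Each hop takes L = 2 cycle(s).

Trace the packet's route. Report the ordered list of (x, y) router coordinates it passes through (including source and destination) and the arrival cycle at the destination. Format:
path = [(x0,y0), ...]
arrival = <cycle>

t=17: at (4,1)
t=19: at (4,2) after N
t=21: at (4,3) after N
t=23: at (4,4) after N
t=25: at (4,5) after N

path = [(4,1), (4,2), (4,3), (4,4), (4,5)]
arrival = 25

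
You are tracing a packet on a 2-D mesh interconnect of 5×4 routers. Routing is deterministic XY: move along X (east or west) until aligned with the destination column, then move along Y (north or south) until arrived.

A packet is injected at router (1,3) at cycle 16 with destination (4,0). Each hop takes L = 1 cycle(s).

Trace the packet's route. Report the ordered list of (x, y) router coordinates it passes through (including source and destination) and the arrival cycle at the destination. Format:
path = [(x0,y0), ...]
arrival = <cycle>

hop 0: (1,3) @ cyc 16
hop 1: (2,3) @ cyc 17  [E]
hop 2: (3,3) @ cyc 18  [E]
hop 3: (4,3) @ cyc 19  [E]
hop 4: (4,2) @ cyc 20  [S]
hop 5: (4,1) @ cyc 21  [S]
hop 6: (4,0) @ cyc 22  [S]

path = [(1,3), (2,3), (3,3), (4,3), (4,2), (4,1), (4,0)]
arrival = 22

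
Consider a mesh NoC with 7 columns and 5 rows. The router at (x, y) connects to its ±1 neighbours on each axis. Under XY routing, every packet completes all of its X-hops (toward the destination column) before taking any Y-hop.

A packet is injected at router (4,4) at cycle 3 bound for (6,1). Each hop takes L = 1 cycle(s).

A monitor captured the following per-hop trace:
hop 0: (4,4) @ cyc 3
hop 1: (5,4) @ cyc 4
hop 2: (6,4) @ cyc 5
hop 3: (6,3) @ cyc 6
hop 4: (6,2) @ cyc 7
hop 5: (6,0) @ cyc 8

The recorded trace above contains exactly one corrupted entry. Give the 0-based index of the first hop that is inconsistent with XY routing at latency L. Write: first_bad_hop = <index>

[1] (+1,+0) / 1c ⇒ ok
[2] (+1,+0) / 1c ⇒ ok
[3] (+0,-1) / 1c ⇒ ok
[4] (+0,-1) / 1c ⇒ ok
[5] (+0,-2) / 1c ⇒ BAD: non-unit step

first_bad_hop = 5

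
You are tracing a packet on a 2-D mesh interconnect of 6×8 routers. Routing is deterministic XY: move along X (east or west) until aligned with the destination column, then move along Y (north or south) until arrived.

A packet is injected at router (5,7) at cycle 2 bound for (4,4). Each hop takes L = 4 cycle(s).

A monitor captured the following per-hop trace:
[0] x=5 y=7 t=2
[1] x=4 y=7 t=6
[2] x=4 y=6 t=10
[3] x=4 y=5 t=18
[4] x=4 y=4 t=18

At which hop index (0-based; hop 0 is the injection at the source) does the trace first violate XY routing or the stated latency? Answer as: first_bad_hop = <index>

first_bad_hop = 3

  1: Δx=-1 Δy=+0 Δt=4 [ok]
  2: Δx=+0 Δy=-1 Δt=4 [ok]
  3: Δx=+0 Δy=-1 Δt=8 [BAD: Δcyc=8≠L]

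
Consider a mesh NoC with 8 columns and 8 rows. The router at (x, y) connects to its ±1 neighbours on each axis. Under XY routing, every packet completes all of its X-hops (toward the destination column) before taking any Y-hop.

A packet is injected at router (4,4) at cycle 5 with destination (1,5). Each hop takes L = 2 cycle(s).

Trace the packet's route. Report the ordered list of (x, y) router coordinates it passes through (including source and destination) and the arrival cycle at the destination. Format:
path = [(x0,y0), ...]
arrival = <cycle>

#0 — 4,4 | c5
#1 — 3,4 | c7 | W
#2 — 2,4 | c9 | W
#3 — 1,4 | c11 | W
#4 — 1,5 | c13 | N

path = [(4,4), (3,4), (2,4), (1,4), (1,5)]
arrival = 13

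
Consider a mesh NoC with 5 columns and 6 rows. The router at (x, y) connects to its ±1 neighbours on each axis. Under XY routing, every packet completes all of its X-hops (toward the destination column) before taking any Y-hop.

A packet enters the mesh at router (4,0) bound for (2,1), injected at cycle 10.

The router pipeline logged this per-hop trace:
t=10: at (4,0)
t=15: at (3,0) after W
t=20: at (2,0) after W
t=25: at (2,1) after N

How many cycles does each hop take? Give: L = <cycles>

L = 5

cyc[1] − cyc[0] = 15 − 10 = 5.
That increment is L by definition: L = 5.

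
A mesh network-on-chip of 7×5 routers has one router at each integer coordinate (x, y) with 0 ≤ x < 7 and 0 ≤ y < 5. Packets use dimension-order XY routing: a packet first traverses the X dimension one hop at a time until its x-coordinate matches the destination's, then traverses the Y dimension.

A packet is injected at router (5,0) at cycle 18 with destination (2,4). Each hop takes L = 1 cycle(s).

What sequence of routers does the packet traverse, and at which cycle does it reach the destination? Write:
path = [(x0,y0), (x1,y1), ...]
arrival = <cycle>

  0. router=(5,0) cycle=18 (inject)
  1. router=(4,0) cycle=19 dir=W
  2. router=(3,0) cycle=20 dir=W
  3. router=(2,0) cycle=21 dir=W
  4. router=(2,1) cycle=22 dir=N
  5. router=(2,2) cycle=23 dir=N
  6. router=(2,3) cycle=24 dir=N
  7. router=(2,4) cycle=25 dir=N

path = [(5,0), (4,0), (3,0), (2,0), (2,1), (2,2), (2,3), (2,4)]
arrival = 25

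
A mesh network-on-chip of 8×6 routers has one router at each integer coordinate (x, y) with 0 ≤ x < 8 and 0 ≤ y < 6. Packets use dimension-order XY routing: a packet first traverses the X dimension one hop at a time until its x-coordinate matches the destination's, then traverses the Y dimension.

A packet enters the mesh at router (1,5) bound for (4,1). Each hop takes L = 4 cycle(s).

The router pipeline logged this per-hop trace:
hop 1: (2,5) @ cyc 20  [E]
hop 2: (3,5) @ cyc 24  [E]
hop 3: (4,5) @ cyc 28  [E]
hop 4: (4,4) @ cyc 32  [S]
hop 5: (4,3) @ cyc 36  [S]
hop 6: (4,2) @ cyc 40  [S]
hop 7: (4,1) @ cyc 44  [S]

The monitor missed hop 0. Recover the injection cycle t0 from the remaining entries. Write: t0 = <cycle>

The first recorded entry is hop 1 at cycle 20.
So t0 = 20 − 1·4 = 16.

t0 = 16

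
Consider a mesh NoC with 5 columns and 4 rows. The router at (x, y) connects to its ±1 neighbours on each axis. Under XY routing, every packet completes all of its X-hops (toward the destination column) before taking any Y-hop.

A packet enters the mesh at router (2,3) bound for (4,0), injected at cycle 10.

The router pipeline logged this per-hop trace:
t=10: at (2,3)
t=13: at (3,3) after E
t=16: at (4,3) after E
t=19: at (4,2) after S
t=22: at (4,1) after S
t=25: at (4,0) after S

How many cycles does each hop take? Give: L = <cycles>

L = 3

From hop 0 (10) to hop 1 (13): +3 cycles.
Per-hop latency L = Δcyc = 3.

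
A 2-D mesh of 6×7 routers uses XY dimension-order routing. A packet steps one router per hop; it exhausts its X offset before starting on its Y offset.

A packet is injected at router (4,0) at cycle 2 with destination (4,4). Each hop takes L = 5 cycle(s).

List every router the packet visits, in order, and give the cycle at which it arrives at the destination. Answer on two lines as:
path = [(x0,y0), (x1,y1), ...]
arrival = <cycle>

path = [(4,0), (4,1), (4,2), (4,3), (4,4)]
arrival = 22

t=2: at (4,0)
t=7: at (4,1) after N
t=12: at (4,2) after N
t=17: at (4,3) after N
t=22: at (4,4) after N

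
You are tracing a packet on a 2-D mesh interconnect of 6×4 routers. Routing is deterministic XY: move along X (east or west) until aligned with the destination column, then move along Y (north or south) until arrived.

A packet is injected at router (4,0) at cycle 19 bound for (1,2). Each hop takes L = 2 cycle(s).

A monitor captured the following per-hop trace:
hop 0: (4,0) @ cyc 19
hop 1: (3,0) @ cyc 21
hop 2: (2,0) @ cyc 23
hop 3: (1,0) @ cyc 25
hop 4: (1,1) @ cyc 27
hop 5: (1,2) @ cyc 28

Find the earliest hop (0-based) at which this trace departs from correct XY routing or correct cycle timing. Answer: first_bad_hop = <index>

first_bad_hop = 5

check 1→ d=(-1,0) cyc+2: ok
check 2→ d=(-1,0) cyc+2: ok
check 3→ d=(-1,0) cyc+2: ok
check 4→ d=(0,1) cyc+2: ok
check 5→ d=(0,1) cyc+1: BAD: Δcyc=1≠L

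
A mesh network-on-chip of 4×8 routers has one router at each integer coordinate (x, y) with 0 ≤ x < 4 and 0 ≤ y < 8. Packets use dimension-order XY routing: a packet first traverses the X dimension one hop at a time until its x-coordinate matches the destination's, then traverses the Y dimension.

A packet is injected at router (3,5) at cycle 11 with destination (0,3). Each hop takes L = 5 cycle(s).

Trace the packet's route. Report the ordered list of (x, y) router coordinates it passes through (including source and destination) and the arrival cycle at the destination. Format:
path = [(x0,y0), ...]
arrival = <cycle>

[0] x=3 y=5 t=11
[1] x=2 y=5 t=16 →W
[2] x=1 y=5 t=21 →W
[3] x=0 y=5 t=26 →W
[4] x=0 y=4 t=31 →S
[5] x=0 y=3 t=36 →S

path = [(3,5), (2,5), (1,5), (0,5), (0,4), (0,3)]
arrival = 36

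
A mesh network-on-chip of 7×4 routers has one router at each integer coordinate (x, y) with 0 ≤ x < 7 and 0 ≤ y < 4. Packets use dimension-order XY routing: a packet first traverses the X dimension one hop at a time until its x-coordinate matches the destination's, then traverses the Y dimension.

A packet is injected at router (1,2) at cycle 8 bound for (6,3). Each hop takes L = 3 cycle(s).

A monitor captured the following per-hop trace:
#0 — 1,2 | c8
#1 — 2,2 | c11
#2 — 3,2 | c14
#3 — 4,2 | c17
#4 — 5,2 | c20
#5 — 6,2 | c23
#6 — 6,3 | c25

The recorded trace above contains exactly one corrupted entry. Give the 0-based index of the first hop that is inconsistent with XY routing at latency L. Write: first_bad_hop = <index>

first_bad_hop = 6

hop 1: step (+1,+0), +3 cyc — ok
hop 2: step (+1,+0), +3 cyc — ok
hop 3: step (+1,+0), +3 cyc — ok
hop 4: step (+1,+0), +3 cyc — ok
hop 5: step (+1,+0), +3 cyc — ok
hop 6: step (+0,+1), +2 cyc — BAD: Δcyc=2≠L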